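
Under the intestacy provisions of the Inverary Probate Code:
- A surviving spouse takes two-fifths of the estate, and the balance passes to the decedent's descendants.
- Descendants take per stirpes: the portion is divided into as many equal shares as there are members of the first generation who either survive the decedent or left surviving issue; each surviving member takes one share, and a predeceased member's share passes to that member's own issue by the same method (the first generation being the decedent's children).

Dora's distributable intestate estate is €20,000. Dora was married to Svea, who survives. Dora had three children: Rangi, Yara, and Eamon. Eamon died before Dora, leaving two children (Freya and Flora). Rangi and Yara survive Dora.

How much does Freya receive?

Svea takes two-fifths of €20,000 = €8,000. The remaining €12,000 passes to the descendants.
The descendants' portion (€12,000) is divided into 3 shares of €4,000: Rangi and Yara each take €4,000; Eamon's €4,000 share passes to Eamon's issue.
Eamon's share (€4,000) is divided into 2 shares of €2,000: Freya and Flora each take €2,000.

Freya receives €2,000.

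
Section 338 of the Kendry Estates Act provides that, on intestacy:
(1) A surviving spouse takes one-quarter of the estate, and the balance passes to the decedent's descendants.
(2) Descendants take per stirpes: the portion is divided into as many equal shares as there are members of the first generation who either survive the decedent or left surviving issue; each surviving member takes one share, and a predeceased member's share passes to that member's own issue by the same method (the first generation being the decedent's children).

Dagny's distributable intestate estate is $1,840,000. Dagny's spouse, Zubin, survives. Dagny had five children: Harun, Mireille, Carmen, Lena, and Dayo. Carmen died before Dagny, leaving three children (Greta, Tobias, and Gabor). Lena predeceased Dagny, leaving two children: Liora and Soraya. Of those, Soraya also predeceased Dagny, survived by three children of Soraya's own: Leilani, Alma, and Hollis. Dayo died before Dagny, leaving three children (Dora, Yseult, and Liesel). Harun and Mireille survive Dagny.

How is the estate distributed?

Zubin takes one-quarter of $1,840,000 = $460,000. The remaining $1,380,000 passes to the descendants.
The descendants' portion ($1,380,000) is divided into 5 shares of $276,000: Harun and Mireille each take $276,000; Carmen's $276,000 share passes to Carmen's issue; Lena's $276,000 share passes to Lena's issue; Dayo's $276,000 share passes to Dayo's issue.
Carmen's share ($276,000) is divided into 3 shares of $92,000: Greta, Tobias, and Gabor each take $92,000.
Lena's share ($276,000) is divided into 2 shares of $138,000: Liora takes $138,000; Soraya's $138,000 share passes to Soraya's issue.
Soraya's share ($138,000) is divided into 3 shares of $46,000: Leilani, Alma, and Hollis each take $46,000.
Dayo's share ($276,000) is divided into 3 shares of $92,000: Dora, Yseult, and Liesel each take $92,000.

Zubin: $460,000; Harun: $276,000; Mireille: $276,000; Greta: $92,000; Tobias: $92,000; Gabor: $92,000; Liora: $138,000; Leilani: $46,000; Alma: $46,000; Hollis: $46,000; Dora: $92,000; Yseult: $92,000; Liesel: $92,000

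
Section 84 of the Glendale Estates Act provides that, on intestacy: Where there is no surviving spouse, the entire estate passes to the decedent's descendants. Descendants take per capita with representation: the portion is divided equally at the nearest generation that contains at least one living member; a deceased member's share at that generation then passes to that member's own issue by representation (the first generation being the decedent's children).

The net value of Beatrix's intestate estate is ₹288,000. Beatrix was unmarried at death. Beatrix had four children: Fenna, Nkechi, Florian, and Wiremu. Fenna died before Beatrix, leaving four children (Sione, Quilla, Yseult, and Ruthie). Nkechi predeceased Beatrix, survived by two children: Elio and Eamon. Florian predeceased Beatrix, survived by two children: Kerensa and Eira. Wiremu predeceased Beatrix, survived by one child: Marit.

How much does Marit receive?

The entire ₹288,000 passes to the descendants.
No child survives, so the initial division is made at the grandchildren's generation.
That amount (₹288,000) is divided into 9 shares of ₹32,000: Sione, Quilla, Yseult, Ruthie, Elio, Eamon, Kerensa, Eira, and Marit each take ₹32,000.

Marit receives ₹32,000.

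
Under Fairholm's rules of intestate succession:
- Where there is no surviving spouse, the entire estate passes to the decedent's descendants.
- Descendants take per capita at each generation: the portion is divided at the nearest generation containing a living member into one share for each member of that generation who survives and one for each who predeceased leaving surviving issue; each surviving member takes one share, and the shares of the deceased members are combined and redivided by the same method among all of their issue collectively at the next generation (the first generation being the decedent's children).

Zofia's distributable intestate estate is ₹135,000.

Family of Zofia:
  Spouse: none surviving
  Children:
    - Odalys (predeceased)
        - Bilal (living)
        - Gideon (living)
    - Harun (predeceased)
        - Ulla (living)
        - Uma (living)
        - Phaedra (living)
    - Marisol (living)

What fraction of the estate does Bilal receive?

The entire ₹135,000 passes to the descendants.
That amount (₹135,000) is divided at the children's generation into 3 shares of ₹45,000. Marisol takes ₹45,000. The 2 shares of the deceased (Odalys and Harun) are combined into a pool of ₹90,000.
That pool (₹90,000) is divided at the grandchildren's generation equally among Bilal, Gideon, Ulla, Uma, and Phaedra: ₹18,000 each.

Bilal receives 2/15 of the estate.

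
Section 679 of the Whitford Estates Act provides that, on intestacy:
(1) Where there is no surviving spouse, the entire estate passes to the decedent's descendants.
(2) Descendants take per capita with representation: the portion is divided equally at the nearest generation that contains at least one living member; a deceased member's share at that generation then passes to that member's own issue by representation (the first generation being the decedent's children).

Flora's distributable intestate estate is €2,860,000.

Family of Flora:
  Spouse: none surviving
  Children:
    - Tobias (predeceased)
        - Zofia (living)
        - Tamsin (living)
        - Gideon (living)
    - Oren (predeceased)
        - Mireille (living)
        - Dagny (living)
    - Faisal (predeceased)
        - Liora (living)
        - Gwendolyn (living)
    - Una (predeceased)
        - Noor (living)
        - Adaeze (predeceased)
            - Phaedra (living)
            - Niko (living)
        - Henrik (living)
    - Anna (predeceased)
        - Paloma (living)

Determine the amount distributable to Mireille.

The entire €2,860,000 passes to the descendants.
No child survives, so the initial division is made at the grandchildren's generation.
That amount (€2,860,000) is divided into 11 shares of €260,000: Zofia, Tamsin, Gideon, Mireille, Dagny, Liora, Gwendolyn, Noor, Henrik, and Paloma each take €260,000; Adaeze's €260,000 share passes to Adaeze's issue.
Adaeze's share (€260,000) is divided into 2 shares of €130,000: Phaedra and Niko each take €130,000.

Mireille receives €260,000.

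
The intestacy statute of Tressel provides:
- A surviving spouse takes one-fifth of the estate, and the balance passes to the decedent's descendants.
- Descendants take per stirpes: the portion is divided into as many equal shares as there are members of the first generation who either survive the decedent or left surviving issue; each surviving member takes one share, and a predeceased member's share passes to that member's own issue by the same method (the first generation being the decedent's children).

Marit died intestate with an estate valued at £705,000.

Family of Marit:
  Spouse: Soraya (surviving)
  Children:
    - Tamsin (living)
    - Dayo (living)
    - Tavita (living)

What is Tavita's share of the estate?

Tavita receives £188,000.

Soraya takes one-fifth of £705,000 = £141,000. The remaining £564,000 passes to the descendants.
The descendants' portion (£564,000) is divided into 3 shares of £188,000: Tamsin, Dayo, and Tavita each take £188,000.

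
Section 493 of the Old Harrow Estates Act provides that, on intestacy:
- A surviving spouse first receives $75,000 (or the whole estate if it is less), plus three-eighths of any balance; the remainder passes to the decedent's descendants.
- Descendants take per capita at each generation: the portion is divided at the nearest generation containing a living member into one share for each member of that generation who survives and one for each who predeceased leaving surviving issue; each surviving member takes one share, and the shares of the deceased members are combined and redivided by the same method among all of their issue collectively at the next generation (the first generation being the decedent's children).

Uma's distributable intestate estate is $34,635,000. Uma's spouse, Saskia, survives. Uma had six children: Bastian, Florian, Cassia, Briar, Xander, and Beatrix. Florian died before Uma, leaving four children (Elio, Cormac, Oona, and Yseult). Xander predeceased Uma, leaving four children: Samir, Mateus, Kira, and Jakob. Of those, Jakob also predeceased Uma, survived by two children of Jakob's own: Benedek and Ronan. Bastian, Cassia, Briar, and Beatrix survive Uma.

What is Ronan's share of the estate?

Saskia first takes $75,000, leaving a balance of $34,560,000. Saskia then takes three-eighths of the balance ($12,960,000), for a total of $13,035,000. The remaining $21,600,000 passes to the descendants.
The descendants' portion ($21,600,000) is divided at the children's generation into 6 shares of $3,600,000. Bastian, Cassia, Briar, and Beatrix each take $3,600,000. The 2 shares of the deceased (Florian and Xander) are combined into a pool of $7,200,000.
That pool ($7,200,000) is divided at the grandchildren's generation into 8 shares of $900,000. Elio, Cormac, Oona, Yseult, Samir, Mateus, and Kira each take $900,000. The remaining share for the deceased Jakob ($900,000) is carried to the next generation.
That pool ($900,000) is divided at the great-grandchildren's generation equally among Benedek and Ronan: $450,000 each.

Ronan receives $450,000.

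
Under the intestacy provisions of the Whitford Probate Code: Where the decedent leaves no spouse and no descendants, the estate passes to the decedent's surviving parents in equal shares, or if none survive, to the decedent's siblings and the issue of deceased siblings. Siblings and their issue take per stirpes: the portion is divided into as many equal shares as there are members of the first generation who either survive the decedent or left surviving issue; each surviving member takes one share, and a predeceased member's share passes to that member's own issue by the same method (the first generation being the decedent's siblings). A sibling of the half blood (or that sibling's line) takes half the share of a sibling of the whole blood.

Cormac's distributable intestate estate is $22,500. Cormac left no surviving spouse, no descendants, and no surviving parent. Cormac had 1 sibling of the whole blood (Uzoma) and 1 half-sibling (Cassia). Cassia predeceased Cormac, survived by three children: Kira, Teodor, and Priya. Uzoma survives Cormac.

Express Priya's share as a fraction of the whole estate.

Priya receives 1/9 of the estate.

The entire $22,500 passes to the siblings and their issue.
Counting each half-blood sibling's line as half a unit, there are 3/2 units in $22,500, so one unit is $15,000. Whole-blood lines (Uzoma) take $15,000 each; half-blood lines (Cassia) take $7,500 each.
Cassia's share ($7,500) is divided into 3 shares of $2,500: Kira, Teodor, and Priya each take $2,500.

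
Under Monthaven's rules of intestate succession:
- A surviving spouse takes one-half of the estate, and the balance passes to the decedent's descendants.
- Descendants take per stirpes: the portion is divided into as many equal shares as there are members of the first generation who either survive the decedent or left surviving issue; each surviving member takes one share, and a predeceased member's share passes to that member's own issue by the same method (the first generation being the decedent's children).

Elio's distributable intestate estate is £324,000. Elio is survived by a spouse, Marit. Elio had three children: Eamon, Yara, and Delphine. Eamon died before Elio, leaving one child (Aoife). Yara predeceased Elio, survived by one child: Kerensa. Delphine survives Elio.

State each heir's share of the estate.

Marit takes one-half of £324,000 = £162,000. The remaining £162,000 passes to the descendants.
The descendants' portion (£162,000) is divided into 3 shares of £54,000: Delphine takes £54,000; Eamon's £54,000 share passes to Eamon's issue; Yara's £54,000 share passes to Yara's issue.
Eamon's share (£54,000) passes entirely to Aoife.
Yara's share (£54,000) passes entirely to Kerensa.

Marit: £162,000; Aoife: £54,000; Kerensa: £54,000; Delphine: £54,000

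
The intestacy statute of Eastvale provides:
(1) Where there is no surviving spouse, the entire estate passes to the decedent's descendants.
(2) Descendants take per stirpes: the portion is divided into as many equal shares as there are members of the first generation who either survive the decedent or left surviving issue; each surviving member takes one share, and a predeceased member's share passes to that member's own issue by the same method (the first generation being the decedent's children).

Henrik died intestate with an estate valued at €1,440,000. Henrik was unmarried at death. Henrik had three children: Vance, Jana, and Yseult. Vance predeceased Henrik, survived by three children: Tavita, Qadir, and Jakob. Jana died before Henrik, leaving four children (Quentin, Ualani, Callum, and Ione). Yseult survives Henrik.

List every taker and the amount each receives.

Tavita: €160,000; Qadir: €160,000; Jakob: €160,000; Quentin: €120,000; Ualani: €120,000; Callum: €120,000; Ione: €120,000; Yseult: €480,000

The entire €1,440,000 passes to the descendants.
That amount (€1,440,000) is divided into 3 shares of €480,000: Yseult takes €480,000; Vance's €480,000 share passes to Vance's issue; Jana's €480,000 share passes to Jana's issue.
Vance's share (€480,000) is divided into 3 shares of €160,000: Tavita, Qadir, and Jakob each take €160,000.
Jana's share (€480,000) is divided into 4 shares of €120,000: Quentin, Ualani, Callum, and Ione each take €120,000.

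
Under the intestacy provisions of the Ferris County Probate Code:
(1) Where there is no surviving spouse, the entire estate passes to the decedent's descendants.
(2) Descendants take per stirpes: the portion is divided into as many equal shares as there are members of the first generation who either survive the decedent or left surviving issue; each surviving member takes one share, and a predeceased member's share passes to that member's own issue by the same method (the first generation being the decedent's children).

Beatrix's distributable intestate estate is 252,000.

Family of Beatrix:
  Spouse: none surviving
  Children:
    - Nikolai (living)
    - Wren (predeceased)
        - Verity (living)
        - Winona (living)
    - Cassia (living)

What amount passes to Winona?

Winona receives 42,000.

The entire 252,000 passes to the descendants.
That amount (252,000) is divided into 3 shares of 84,000: Nikolai and Cassia each take 84,000; Wren's 84,000 share passes to Wren's issue.
Wren's share (84,000) is divided into 2 shares of 42,000: Verity and Winona each take 42,000.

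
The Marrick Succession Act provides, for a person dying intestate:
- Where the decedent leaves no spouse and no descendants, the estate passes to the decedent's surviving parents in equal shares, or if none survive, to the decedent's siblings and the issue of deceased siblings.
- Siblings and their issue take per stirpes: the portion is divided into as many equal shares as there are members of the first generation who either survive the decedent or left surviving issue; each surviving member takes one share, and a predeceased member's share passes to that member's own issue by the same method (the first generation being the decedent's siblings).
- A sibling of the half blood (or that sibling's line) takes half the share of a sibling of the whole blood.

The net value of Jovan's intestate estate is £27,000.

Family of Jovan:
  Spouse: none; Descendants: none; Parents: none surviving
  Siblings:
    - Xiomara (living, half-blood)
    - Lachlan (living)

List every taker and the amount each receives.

Xiomara: £9,000; Lachlan: £18,000

The entire £27,000 passes to the siblings and their issue.
Counting each half-blood sibling's line as half a unit, there are 3/2 units in £27,000, so one unit is £18,000. Whole-blood lines (Lachlan) take £18,000 each; half-blood lines (Xiomara) take £9,000 each.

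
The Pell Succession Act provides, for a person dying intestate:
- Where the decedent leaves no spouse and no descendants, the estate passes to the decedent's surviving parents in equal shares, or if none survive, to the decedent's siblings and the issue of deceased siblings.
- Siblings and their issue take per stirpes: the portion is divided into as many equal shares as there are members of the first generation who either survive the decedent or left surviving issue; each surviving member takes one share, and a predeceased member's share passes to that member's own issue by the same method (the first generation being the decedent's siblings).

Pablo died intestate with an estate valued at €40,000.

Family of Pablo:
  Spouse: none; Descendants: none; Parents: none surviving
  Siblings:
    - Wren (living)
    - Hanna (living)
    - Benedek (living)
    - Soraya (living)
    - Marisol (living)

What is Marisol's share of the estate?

The entire €40,000 passes to the siblings and their issue.
That amount (€40,000) is divided into 5 shares of €8,000: Wren, Hanna, Benedek, Soraya, and Marisol each take €8,000.

Marisol receives €8,000.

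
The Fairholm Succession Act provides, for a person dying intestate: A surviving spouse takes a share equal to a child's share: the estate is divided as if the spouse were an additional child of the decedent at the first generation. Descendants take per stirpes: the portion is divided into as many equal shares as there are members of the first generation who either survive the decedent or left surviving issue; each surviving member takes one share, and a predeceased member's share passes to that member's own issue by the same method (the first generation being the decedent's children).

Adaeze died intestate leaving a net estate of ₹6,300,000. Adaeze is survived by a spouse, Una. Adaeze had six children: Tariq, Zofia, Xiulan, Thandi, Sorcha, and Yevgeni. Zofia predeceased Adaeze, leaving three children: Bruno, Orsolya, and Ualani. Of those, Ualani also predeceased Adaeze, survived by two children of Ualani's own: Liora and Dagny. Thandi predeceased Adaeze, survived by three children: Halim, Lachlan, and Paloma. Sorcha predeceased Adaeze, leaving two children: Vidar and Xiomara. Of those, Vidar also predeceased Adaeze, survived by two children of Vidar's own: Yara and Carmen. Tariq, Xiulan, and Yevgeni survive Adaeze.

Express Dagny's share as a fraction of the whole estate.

Dagny receives 1/42 of the estate.

The spouse counts as an additional share at the children's level, so there are 7 primary shares of ₹900,000. Una takes one such share (₹900,000).
The children's combined portion (₹5,400,000) is divided into 6 shares of ₹900,000: Tariq, Xiulan, and Yevgeni each take ₹900,000; Zofia's ₹900,000 share passes to Zofia's issue; Thandi's ₹900,000 share passes to Thandi's issue; Sorcha's ₹900,000 share passes to Sorcha's issue.
Zofia's share (₹900,000) is divided into 3 shares of ₹300,000: Bruno and Orsolya each take ₹300,000; Ualani's ₹300,000 share passes to Ualani's issue.
Ualani's share (₹300,000) is divided into 2 shares of ₹150,000: Liora and Dagny each take ₹150,000.
Thandi's share (₹900,000) is divided into 3 shares of ₹300,000: Halim, Lachlan, and Paloma each take ₹300,000.
Sorcha's share (₹900,000) is divided into 2 shares of ₹450,000: Xiomara takes ₹450,000; Vidar's ₹450,000 share passes to Vidar's issue.
Vidar's share (₹450,000) is divided into 2 shares of ₹225,000: Yara and Carmen each take ₹225,000.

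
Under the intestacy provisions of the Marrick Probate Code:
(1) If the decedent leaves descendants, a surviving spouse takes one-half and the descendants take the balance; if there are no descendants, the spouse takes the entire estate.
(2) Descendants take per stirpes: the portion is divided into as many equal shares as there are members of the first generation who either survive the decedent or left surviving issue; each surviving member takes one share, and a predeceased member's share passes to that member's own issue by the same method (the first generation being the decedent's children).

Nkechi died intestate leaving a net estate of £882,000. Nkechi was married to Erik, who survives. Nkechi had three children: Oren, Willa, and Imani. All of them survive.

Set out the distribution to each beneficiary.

Erik takes one-half of £882,000 = £441,000. The remaining £441,000 passes to the descendants.
The descendants' portion (£441,000) is divided into 3 shares of £147,000: Oren, Willa, and Imani each take £147,000.

Erik: £441,000; Oren: £147,000; Willa: £147,000; Imani: £147,000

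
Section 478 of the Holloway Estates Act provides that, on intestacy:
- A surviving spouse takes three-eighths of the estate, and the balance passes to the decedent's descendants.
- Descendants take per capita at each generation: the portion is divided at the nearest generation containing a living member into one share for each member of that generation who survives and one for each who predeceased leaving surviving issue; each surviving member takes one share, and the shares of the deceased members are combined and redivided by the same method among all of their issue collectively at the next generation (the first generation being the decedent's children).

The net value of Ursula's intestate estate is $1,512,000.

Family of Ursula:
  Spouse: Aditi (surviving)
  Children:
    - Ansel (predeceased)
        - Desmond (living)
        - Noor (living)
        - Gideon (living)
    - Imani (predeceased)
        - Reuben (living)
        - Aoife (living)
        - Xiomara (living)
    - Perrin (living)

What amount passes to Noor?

Aditi takes three-eighths of $1,512,000 = $567,000. The remaining $945,000 passes to the descendants.
The descendants' portion ($945,000) is divided at the children's generation into 3 shares of $315,000. Perrin takes $315,000. The 2 shares of the deceased (Ansel and Imani) are combined into a pool of $630,000.
That pool ($630,000) is divided at the grandchildren's generation equally among Desmond, Noor, Gideon, Reuben, Aoife, and Xiomara: $105,000 each.

Noor receives $105,000.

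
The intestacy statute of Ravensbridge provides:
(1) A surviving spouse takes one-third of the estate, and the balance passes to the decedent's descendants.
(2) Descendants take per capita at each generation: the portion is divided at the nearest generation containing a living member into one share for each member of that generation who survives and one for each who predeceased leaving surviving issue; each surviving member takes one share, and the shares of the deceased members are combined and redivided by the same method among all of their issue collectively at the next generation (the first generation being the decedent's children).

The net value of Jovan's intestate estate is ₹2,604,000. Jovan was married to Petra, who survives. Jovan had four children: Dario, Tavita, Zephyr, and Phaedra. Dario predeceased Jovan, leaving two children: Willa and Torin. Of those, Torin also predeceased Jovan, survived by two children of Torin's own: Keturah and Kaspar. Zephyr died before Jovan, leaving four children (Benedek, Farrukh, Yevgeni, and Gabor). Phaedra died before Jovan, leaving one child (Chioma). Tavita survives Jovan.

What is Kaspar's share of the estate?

Kaspar receives ₹93,000.

Petra takes one-third of ₹2,604,000 = ₹868,000. The remaining ₹1,736,000 passes to the descendants.
The descendants' portion (₹1,736,000) is divided at the children's generation into 4 shares of ₹434,000. Tavita takes ₹434,000. The 3 shares of the deceased (Dario, Zephyr, and Phaedra) are combined into a pool of ₹1,302,000.
That pool (₹1,302,000) is divided at the grandchildren's generation into 7 shares of ₹186,000. Willa, Benedek, Farrukh, Yevgeni, Gabor, and Chioma each take ₹186,000. The remaining share for the deceased Torin (₹186,000) is carried to the next generation.
That pool (₹186,000) is divided at the great-grandchildren's generation equally among Keturah and Kaspar: ₹93,000 each.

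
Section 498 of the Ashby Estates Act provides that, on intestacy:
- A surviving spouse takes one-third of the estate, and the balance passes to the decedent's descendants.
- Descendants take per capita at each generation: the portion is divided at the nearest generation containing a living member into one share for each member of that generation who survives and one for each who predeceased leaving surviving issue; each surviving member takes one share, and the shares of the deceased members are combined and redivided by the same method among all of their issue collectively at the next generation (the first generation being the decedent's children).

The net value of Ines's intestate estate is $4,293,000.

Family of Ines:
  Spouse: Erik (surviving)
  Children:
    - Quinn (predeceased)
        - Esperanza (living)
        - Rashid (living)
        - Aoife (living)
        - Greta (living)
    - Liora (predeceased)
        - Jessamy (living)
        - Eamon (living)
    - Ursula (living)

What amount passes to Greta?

Greta receives $318,000.

Erik takes one-third of $4,293,000 = $1,431,000. The remaining $2,862,000 passes to the descendants.
The descendants' portion ($2,862,000) is divided at the children's generation into 3 shares of $954,000. Ursula takes $954,000. The 2 shares of the deceased (Quinn and Liora) are combined into a pool of $1,908,000.
That pool ($1,908,000) is divided at the grandchildren's generation equally among Esperanza, Rashid, Aoife, Greta, Jessamy, and Eamon: $318,000 each.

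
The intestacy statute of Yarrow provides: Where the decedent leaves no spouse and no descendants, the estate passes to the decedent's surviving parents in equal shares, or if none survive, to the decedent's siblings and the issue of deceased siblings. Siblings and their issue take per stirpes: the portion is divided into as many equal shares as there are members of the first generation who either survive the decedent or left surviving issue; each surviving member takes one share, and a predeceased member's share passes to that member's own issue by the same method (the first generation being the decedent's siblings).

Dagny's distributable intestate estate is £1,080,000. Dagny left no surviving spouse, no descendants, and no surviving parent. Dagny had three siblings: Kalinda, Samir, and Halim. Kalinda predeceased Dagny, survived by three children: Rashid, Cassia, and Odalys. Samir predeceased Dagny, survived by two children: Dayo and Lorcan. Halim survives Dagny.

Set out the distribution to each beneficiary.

Rashid: £120,000; Cassia: £120,000; Odalys: £120,000; Dayo: £180,000; Lorcan: £180,000; Halim: £360,000

The entire £1,080,000 passes to the siblings and their issue.
That amount (£1,080,000) is divided into 3 shares of £360,000: Halim takes £360,000; Kalinda's £360,000 share passes to Kalinda's issue; Samir's £360,000 share passes to Samir's issue.
Kalinda's share (£360,000) is divided into 3 shares of £120,000: Rashid, Cassia, and Odalys each take £120,000.
Samir's share (£360,000) is divided into 2 shares of £180,000: Dayo and Lorcan each take £180,000.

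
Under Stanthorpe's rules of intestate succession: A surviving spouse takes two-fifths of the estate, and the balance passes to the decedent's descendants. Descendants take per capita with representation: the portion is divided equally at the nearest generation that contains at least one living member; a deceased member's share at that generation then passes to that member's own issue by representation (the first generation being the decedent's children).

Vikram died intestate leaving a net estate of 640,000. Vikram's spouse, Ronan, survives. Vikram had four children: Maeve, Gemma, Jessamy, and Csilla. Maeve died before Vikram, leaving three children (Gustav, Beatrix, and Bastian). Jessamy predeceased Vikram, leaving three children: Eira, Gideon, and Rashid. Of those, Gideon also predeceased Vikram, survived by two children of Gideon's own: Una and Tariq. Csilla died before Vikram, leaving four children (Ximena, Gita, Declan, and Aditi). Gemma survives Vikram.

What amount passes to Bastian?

Bastian receives 32,000.

Ronan takes two-fifths of 640,000 = 256,000. The remaining 384,000 passes to the descendants.
The descendants' portion (384,000) is divided into 4 shares of 96,000: Gemma takes 96,000; Maeve's 96,000 share passes to Maeve's issue; Jessamy's 96,000 share passes to Jessamy's issue; Csilla's 96,000 share passes to Csilla's issue.
Maeve's share (96,000) is divided into 3 shares of 32,000: Gustav, Beatrix, and Bastian each take 32,000.
Jessamy's share (96,000) is divided into 3 shares of 32,000: Eira and Rashid each take 32,000; Gideon's 32,000 share passes to Gideon's issue.
Gideon's share (32,000) is divided into 2 shares of 16,000: Una and Tariq each take 16,000.
Csilla's share (96,000) is divided into 4 shares of 24,000: Ximena, Gita, Declan, and Aditi each take 24,000.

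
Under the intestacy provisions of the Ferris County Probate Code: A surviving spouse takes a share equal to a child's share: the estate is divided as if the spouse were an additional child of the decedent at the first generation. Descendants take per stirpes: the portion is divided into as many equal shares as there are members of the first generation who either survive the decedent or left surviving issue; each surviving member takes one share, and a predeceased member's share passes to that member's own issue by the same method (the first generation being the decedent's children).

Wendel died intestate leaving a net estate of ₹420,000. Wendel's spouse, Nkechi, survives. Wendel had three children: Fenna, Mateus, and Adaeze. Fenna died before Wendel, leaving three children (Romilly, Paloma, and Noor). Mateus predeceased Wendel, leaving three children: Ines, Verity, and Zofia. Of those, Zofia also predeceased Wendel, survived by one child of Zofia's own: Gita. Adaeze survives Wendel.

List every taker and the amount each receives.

The spouse counts as an additional share at the children's level, so there are 4 primary shares of ₹105,000. Nkechi takes one such share (₹105,000).
The children's combined portion (₹315,000) is divided into 3 shares of ₹105,000: Adaeze takes ₹105,000; Fenna's ₹105,000 share passes to Fenna's issue; Mateus's ₹105,000 share passes to Mateus's issue.
Fenna's share (₹105,000) is divided into 3 shares of ₹35,000: Romilly, Paloma, and Noor each take ₹35,000.
Mateus's share (₹105,000) is divided into 3 shares of ₹35,000: Ines and Verity each take ₹35,000; Zofia's ₹35,000 share passes to Zofia's issue.
Zofia's share (₹35,000) passes entirely to Gita.

Nkechi: ₹105,000; Romilly: ₹35,000; Paloma: ₹35,000; Noor: ₹35,000; Ines: ₹35,000; Verity: ₹35,000; Gita: ₹35,000; Adaeze: ₹105,000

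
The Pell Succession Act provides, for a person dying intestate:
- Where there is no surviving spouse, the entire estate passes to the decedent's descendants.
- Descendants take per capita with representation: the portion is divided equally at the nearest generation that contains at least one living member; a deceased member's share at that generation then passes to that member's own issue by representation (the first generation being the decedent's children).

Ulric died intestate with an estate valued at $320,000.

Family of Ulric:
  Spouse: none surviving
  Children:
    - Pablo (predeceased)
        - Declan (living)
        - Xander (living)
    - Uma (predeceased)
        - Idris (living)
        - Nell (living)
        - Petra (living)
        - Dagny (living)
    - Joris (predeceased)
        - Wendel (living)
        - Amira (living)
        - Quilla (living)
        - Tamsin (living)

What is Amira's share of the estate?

Amira receives $32,000.

The entire $320,000 passes to the descendants.
No child survives, so the initial division is made at the grandchildren's generation.
That amount ($320,000) is divided into 10 shares of $32,000: Declan, Xander, Idris, Nell, Petra, Dagny, Wendel, Amira, Quilla, and Tamsin each take $32,000.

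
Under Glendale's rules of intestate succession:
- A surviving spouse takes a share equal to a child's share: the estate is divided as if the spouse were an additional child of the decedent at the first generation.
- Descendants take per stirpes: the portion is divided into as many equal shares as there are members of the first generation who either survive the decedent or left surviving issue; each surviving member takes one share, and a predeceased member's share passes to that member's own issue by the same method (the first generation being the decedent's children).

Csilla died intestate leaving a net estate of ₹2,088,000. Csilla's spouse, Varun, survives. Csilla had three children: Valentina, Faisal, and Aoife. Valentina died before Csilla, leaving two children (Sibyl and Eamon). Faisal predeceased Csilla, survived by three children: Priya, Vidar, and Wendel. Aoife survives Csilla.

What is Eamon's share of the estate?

The spouse counts as an additional share at the children's level, so there are 4 primary shares of ₹522,000. Varun takes one such share (₹522,000).
The children's combined portion (₹1,566,000) is divided into 3 shares of ₹522,000: Aoife takes ₹522,000; Valentina's ₹522,000 share passes to Valentina's issue; Faisal's ₹522,000 share passes to Faisal's issue.
Valentina's share (₹522,000) is divided into 2 shares of ₹261,000: Sibyl and Eamon each take ₹261,000.
Faisal's share (₹522,000) is divided into 3 shares of ₹174,000: Priya, Vidar, and Wendel each take ₹174,000.

Eamon receives ₹261,000.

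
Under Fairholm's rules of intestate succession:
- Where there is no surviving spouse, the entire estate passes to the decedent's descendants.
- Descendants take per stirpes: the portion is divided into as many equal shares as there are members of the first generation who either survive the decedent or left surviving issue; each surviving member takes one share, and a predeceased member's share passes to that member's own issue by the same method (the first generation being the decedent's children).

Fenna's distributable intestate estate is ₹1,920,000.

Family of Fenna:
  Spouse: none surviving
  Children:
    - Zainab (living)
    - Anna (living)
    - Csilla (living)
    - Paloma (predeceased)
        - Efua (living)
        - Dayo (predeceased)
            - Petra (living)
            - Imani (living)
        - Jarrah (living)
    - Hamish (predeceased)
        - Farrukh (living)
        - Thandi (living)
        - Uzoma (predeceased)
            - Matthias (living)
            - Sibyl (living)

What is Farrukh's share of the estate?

The entire ₹1,920,000 passes to the descendants.
That amount (₹1,920,000) is divided into 5 shares of ₹384,000: Zainab, Anna, and Csilla each take ₹384,000; Paloma's ₹384,000 share passes to Paloma's issue; Hamish's ₹384,000 share passes to Hamish's issue.
Paloma's share (₹384,000) is divided into 3 shares of ₹128,000: Efua and Jarrah each take ₹128,000; Dayo's ₹128,000 share passes to Dayo's issue.
Dayo's share (₹128,000) is divided into 2 shares of ₹64,000: Petra and Imani each take ₹64,000.
Hamish's share (₹384,000) is divided into 3 shares of ₹128,000: Farrukh and Thandi each take ₹128,000; Uzoma's ₹128,000 share passes to Uzoma's issue.
Uzoma's share (₹128,000) is divided into 2 shares of ₹64,000: Matthias and Sibyl each take ₹64,000.

Farrukh receives ₹128,000.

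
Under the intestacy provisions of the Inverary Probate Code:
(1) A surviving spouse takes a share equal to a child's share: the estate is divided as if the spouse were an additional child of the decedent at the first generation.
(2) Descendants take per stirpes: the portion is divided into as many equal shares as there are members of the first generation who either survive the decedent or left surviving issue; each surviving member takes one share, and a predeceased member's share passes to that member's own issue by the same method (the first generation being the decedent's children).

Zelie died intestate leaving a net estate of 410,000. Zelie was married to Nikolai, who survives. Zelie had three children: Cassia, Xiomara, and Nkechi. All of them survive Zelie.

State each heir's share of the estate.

The spouse counts as an additional share at the children's level, so there are 4 primary shares of 102,500. Nikolai takes one such share (102,500).
The children's combined portion (307,500) is divided into 3 shares of 102,500: Cassia, Xiomara, and Nkechi each take 102,500.

Nikolai: 102,500; Cassia: 102,500; Xiomara: 102,500; Nkechi: 102,500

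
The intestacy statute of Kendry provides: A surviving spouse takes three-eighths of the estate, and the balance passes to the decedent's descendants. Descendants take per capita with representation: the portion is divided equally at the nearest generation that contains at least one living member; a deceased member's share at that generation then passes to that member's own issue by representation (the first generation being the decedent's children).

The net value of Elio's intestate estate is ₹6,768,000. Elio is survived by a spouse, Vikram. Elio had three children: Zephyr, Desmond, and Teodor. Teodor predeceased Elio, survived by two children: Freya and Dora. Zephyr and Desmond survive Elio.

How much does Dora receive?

Vikram takes three-eighths of ₹6,768,000 = ₹2,538,000. The remaining ₹4,230,000 passes to the descendants.
The descendants' portion (₹4,230,000) is divided into 3 shares of ₹1,410,000: Zephyr and Desmond each take ₹1,410,000; Teodor's ₹1,410,000 share passes to Teodor's issue.
Teodor's share (₹1,410,000) is divided into 2 shares of ₹705,000: Freya and Dora each take ₹705,000.

Dora receives ₹705,000.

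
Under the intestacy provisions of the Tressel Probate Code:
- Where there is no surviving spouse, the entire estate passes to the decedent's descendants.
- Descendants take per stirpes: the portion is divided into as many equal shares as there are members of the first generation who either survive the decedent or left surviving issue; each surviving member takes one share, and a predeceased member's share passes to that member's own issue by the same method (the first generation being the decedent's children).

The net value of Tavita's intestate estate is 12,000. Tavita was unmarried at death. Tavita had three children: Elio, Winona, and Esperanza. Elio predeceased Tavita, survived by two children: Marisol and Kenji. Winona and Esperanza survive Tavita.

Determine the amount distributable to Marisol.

Marisol receives 2,000.

The entire 12,000 passes to the descendants.
That amount (12,000) is divided into 3 shares of 4,000: Winona and Esperanza each take 4,000; Elio's 4,000 share passes to Elio's issue.
Elio's share (4,000) is divided into 2 shares of 2,000: Marisol and Kenji each take 2,000.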